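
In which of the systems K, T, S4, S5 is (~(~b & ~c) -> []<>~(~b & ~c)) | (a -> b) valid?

S5

S4-tableau for the negation ~((~(~b & ~c) -> []<>~(~b & ~c)) | (a -> b)):
1. ~((~(~b & ~c) -> []<>~(~b & ~c)) | (a -> b)), u
2. ~(~(~b & ~c) -> []<>~(~b & ~c)), u
3. ~(a -> b), u
4. ~(~b & ~c), u
5. ~[]<>~(~b & ~c), u
6. a, u
7. ~b, u
8. c, u
9. ~<>~(~b & ~c), v
10. ~b & ~c, v
11. ~b, v
12. ~c, v
Accessibility: uRu, uRv, vRv
Complete open branch: countermodel on an S4-frame, so not valid in S4, nor in K, T (the same frame is also a K-frame and a T-frame).
S5-tableau for the negation ~((~(~b & ~c) -> []<>~(~b & ~c)) | (a -> b)):
1. ~((~(~b & ~c) -> []<>~(~b & ~c)) | (a -> b)), u
2. ~(~(~b & ~c) -> []<>~(~b & ~c)), u
3. ~(a -> b), u
4. ~(~b & ~c), u
5. ~[]<>~(~b & ~c), u
6. a, u
7. ~b, u
8. c, u
9. ~<>~(~b & ~c), v
10. ~b & ~c, u
11. ~c, u
Accessibility: uRu, uRv, vRu, vRv
Branch closes: c and ~c both at u.
Every branch closes (one shown): valid in S5.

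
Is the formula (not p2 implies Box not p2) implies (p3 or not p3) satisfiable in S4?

1. (not p2 implies Box not p2) implies (p3 or not p3), w0
2. p3 or not p3, w0
3. not p3, w0
Accessibility: w0Rw0

Satisfiable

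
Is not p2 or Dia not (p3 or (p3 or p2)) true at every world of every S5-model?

Tableau for the negation not (not p2 or Dia not (p3 or (p3 or p2))):
1. not (not p2 or Dia not (p3 or (p3 or p2))), u
2. p2, u
3. not Dia not (p3 or (p3 or p2)), u
4. p3 or (p3 or p2), u
5. p3 or p2, u
Accessibility: uRu
The negation has an open branch (countermodel exists).

Not valid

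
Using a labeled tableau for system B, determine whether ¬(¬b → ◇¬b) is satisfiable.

No, unsatisfiable

1. ¬(¬b → ◇¬b), w0
2. ¬b, w0   [¬→-rule on 1]
3. ¬◇¬b, w0   [¬→-rule on 1]
4. b, w0   [¬◇-rule on 3 via w0Rw0]
Accessibility: w0Rw0
Branch closes: b and ¬b both at w0.
(One branch shown.) All branches close.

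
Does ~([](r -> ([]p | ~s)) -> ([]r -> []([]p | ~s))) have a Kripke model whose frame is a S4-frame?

1. ~([](r -> ([]p | ~s)) -> ([]r -> []([]p | ~s))), u
2. [](r -> ([]p | ~s)), u   [~->-rule on 1]
3. ~([]r -> []([]p | ~s)), u   [~->-rule on 1]
4. []r, u   [~->-rule on 3]
5. ~[]([]p | ~s), u   [~->-rule on 3]
6. r -> ([]p | ~s), u   [[]-rule on 2 via uRu]
7. r, u   [[]-rule on 4 via uRu]
8. []p | ~s, u   [->-rule on 6 (branches; this branch)]
9. []p, u   [|-rule on 8 (branches; this branch)]
10. p, u   [[]-rule on 9 via uRu]
11. ~([]p | ~s), v   [~[]-rule on 5: fresh world v, uRv]
12. ~[]p, v   [~|-rule on 11]
13. s, v   [~|-rule on 11]
14. r -> ([]p | ~s), v   [[]-rule on 2 via uRv]
15. r, v   [[]-rule on 4 via uRv]
16. p, v   [[]-rule on 9 via uRv]
17. []p | ~s, v   [->-rule on 14 (branches; this branch)]
18. []p, v   [|-rule on 17 (branches; this branch)]
19. ~p, w   [~[]-rule on 12: fresh world w, vRw]
20. r -> ([]p | ~s), w   [[]-rule on 2 via uRw]
21. r, w   [[]-rule on 4 via uRw]
22. p, w   [[]-rule on 9 via uRw]
Accessibility: uRu, uRv, uRw, vRv, vRw, wRw
Branch closes: p and ~p both at w.
All branches of the tableau close; one closing branch shown above.

No, unsatisfiable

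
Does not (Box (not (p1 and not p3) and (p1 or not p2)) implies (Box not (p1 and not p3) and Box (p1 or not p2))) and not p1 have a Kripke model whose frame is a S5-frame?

Unsatisfiable (every branch closes)

1. not (Box (not (p1 and not p3) and (p1 or not p2)) implies (Box not (p1 and not p3) and Box (p1 or not p2))) and not p1, w0
2. not (Box (not (p1 and not p3) and (p1 or not p2)) implies (Box not (p1 and not p3) and Box (p1 or not p2))), w0
3. not p1, w0
4. Box (not (p1 and not p3) and (p1 or not p2)), w0
5. not (Box not (p1 and not p3) and Box (p1 or not p2)), w0
6. not (p1 and not p3) and (p1 or not p2), w0
7. not (p1 and not p3), w0
8. p1 or not p2, w0
9. not Box (p1 or not p2), w0
10. p3, w0
11. not p2, w0
12. not (p1 or not p2), w1
13. not p1, w1
14. p2, w1
15. not (p1 and not p3) and (p1 or not p2), w1
16. not (p1 and not p3), w1
17. p1 or not p2, w1
18. p3, w1
19. not p2, w1
Accessibility: w0Rw0, w0Rw1, w1Rw0, w1Rw1
Branch closes: p2 and not p2 both at w1.
All branches of the tableau close; one closing branch shown above.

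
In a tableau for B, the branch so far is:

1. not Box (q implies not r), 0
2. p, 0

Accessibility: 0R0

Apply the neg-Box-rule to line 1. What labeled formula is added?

a fresh world 1 with 0R1, and not (q implies not r) at 1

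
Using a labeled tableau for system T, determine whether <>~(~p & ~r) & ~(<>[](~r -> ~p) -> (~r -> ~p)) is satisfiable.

Satisfiable (open branch found)

1. <>~(~p & ~r) & ~(<>[](~r -> ~p) -> (~r -> ~p)), 0
2. <>~(~p & ~r), 0
3. ~(<>[](~r -> ~p) -> (~r -> ~p)), 0
4. <>[](~r -> ~p), 0
5. ~(~r -> ~p), 0
6. ~r, 0
7. p, 0
8. ~(~p & ~r), 1
9. r, 1
10. [](~r -> ~p), 2
11. ~r -> ~p, 2
12. ~p, 2
Accessibility: 0R0, 0R1, 0R2, 1R1, 2R2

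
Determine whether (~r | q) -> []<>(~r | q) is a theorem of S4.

No, not valid

Tableau for the negation ~((~r | q) -> []<>(~r | q)):
1. ~((~r | q) -> []<>(~r | q)), 0
2. ~r | q, 0
3. ~[]<>(~r | q), 0
4. q, 0
5. ~<>(~r | q), 1
6. ~(~r | q), 1
7. r, 1
8. ~q, 1
Accessibility: 0R0, 0R1, 1R1
The negation has an open branch (countermodel exists).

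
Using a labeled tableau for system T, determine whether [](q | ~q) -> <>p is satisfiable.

Satisfiable

1. [](q | ~q) -> <>p, 0
2. <>p, 0   [->-rule on 1 (branches; this branch)]
3. p, 1   [<>-rule on 2: fresh world 1, 0R1]
Accessibility: 0R0, 0R1, 1R1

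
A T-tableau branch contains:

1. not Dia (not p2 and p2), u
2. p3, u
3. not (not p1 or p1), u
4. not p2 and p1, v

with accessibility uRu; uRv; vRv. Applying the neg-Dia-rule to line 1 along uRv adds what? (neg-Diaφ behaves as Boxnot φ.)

not (not p2 and p2), v

neg-Diaφ behaves as Boxnot φ: propagate the negated body to each accessible world.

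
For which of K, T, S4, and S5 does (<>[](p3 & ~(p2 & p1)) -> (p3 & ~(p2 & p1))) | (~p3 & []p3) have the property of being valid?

S5-tableau for the negation ~((<>[](p3 & ~(p2 & p1)) -> (p3 & ~(p2 & p1))) | (~p3 & []p3)):
1. ~((<>[](p3 & ~(p2 & p1)) -> (p3 & ~(p2 & p1))) | (~p3 & []p3)), w0
2. ~(<>[](p3 & ~(p2 & p1)) -> (p3 & ~(p2 & p1))), w0   [~|-rule on 1]
3. ~(~p3 & []p3), w0   [~|-rule on 1]
4. <>[](p3 & ~(p2 & p1)), w0   [~->-rule on 2]
5. ~(p3 & ~(p2 & p1)), w0   [~->-rule on 2]
6. ~[]p3, w0   [~&-rule on 3 (branches; this branch)]
7. p2 & p1, w0   [~&-rule on 5 (branches; this branch)]
8. p2, w0   [&-rule on 7]
9. p1, w0   [&-rule on 7]
10. [](p3 & ~(p2 & p1)), w1   [<>-rule on 4: fresh world w1, w0Rw1]
11. p3 & ~(p2 & p1), w0   [[]-rule on 10 via w1Rw0]
12. p3, w0   [&-rule on 11]
13. ~(p2 & p1), w0   [&-rule on 11]
14. p3 & ~(p2 & p1), w1   [[]-rule on 10 via w1Rw1]
15. p3, w1   [&-rule on 14]
16. ~(p2 & p1), w1   [&-rule on 14]
17. ~p1, w0   [~&-rule on 13 (branches; this branch)]
Accessibility: w0Rw0, w0Rw1, w1Rw0, w1Rw1
Branch closes: p1 and ~p1 both at w0.
Every branch closes (one shown): valid in S5.
S4-tableau for the negation ~((<>[](p3 & ~(p2 & p1)) -> (p3 & ~(p2 & p1))) | (~p3 & []p3)):
1. ~((<>[](p3 & ~(p2 & p1)) -> (p3 & ~(p2 & p1))) | (~p3 & []p3)), w0
2. ~(<>[](p3 & ~(p2 & p1)) -> (p3 & ~(p2 & p1))), w0   [~|-rule on 1]
3. ~(~p3 & []p3), w0   [~|-rule on 1]
4. <>[](p3 & ~(p2 & p1)), w0   [~->-rule on 2]
5. ~(p3 & ~(p2 & p1)), w0   [~->-rule on 2]
6. ~[]p3, w0   [~&-rule on 3 (branches; this branch)]
7. p2 & p1, w0   [~&-rule on 5 (branches; this branch)]
8. p2, w0   [&-rule on 7]
9. p1, w0   [&-rule on 7]
10. [](p3 & ~(p2 & p1)), w1   [<>-rule on 4: fresh world w1, w0Rw1]
11. p3 & ~(p2 & p1), w1   [[]-rule on 10 via w1Rw1]
12. p3, w1   [&-rule on 11]
13. ~(p2 & p1), w1   [&-rule on 11]
14. ~p1, w1   [~&-rule on 13 (branches; this branch)]
15. ~p3, w2   [~[]-rule on 6: fresh world w2, w0Rw2]
Accessibility: w0Rw0, w0Rw1, w0Rw2, w1Rw1, w2Rw2
Complete open branch: countermodel on an S4-frame, so not valid in S4, nor in K, T (the same frame is also a K-frame and a T-frame).

S5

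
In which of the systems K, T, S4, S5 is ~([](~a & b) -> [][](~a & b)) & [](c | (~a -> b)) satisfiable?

K, T

S4-tableau for the formula:
1. ~([](~a & b) -> [][](~a & b)) & [](c | (~a -> b)), 0
2. ~([](~a & b) -> [][](~a & b)), 0   [&-rule on 1]
3. [](c | (~a -> b)), 0   [&-rule on 1]
4. [](~a & b), 0   [~->-rule on 2]
5. ~[][](~a & b), 0   [~->-rule on 2]
6. c | (~a -> b), 0   [[]-rule on 3 via 0R0]
7. ~a & b, 0   [[]-rule on 4 via 0R0]
8. ~a, 0   [&-rule on 7]
9. b, 0   [&-rule on 7]
10. ~a -> b, 0   [|-rule on 6 (branches; this branch)]
11. ~[](~a & b), 1   [~[]-rule on 5: fresh world 1, 0R1]
12. c | (~a -> b), 1   [[]-rule on 3 via 0R1]
13. ~a & b, 1   [[]-rule on 4 via 0R1]
14. ~a, 1   [&-rule on 13]
15. b, 1   [&-rule on 13]
16. ~a -> b, 1   [|-rule on 12 (branches; this branch)]
17. ~(~a & b), 2   [~[]-rule on 11: fresh world 2, 1R2]
18. c | (~a -> b), 2   [[]-rule on 3 via 0R2]
19. ~a & b, 2   [[]-rule on 4 via 0R2]
20. ~a, 2   [&-rule on 19]
21. b, 2   [&-rule on 19]
22. ~b, 2   [~&-rule on 17 (branches; this branch)]
Accessibility: 0R0, 0R1, 0R2, 1R1, 1R2, 2R2
Branch closes: b and ~b both at 2.
Every branch closes (one shown): unsatisfiable in S4, hence also in S5 (every S5-frame is an S4-frame).
T-tableau for the formula:
1. ~([](~a & b) -> [][](~a & b)) & [](c | (~a -> b)), 0
2. ~([](~a & b) -> [][](~a & b)), 0   [&-rule on 1]
3. [](c | (~a -> b)), 0   [&-rule on 1]
4. [](~a & b), 0   [~->-rule on 2]
5. ~[][](~a & b), 0   [~->-rule on 2]
6. c | (~a -> b), 0   [[]-rule on 3 via 0R0]
7. ~a & b, 0   [[]-rule on 4 via 0R0]
8. ~a, 0   [&-rule on 7]
9. b, 0   [&-rule on 7]
10. ~a -> b, 0   [|-rule on 6 (branches; this branch)]
11. ~[](~a & b), 1   [~[]-rule on 5: fresh world 1, 0R1]
12. c | (~a -> b), 1   [[]-rule on 3 via 0R1]
13. ~a & b, 1   [[]-rule on 4 via 0R1]
14. ~a, 1   [&-rule on 13]
15. b, 1   [&-rule on 13]
16. ~a -> b, 1   [|-rule on 12 (branches; this branch)]
17. ~(~a & b), 2   [~[]-rule on 11: fresh world 2, 1R2]
18. ~b, 2   [~&-rule on 17 (branches; this branch)]
Accessibility: 0R0, 0R1, 1R1, 1R2, 2R2
Complete open branch: satisfiable in T, hence also in K (this T-model is also a K-model).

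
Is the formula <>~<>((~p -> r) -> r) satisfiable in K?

Satisfiable

1. <>~<>((~p -> r) -> r), u
2. ~<>((~p -> r) -> r), v
Accessibility: uRv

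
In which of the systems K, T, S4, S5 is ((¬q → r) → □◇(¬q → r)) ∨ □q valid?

S5

S5-tableau for the negation ¬(((¬q → r) → □◇(¬q → r)) ∨ □q):
1. ¬(((¬q → r) → □◇(¬q → r)) ∨ □q), w0
2. ¬((¬q → r) → □◇(¬q → r)), w0
3. ¬□q, w0
4. ¬q → r, w0
5. ¬□◇(¬q → r), w0
6. r, w0
7. ¬q, w1
8. ¬◇(¬q → r), w2
9. ¬(¬q → r), w0
10. ¬q, w0
11. ¬r, w0
Accessibility: w0Rw0, w0Rw1, w0Rw2, w1Rw0, w1Rw1, w1Rw2, w2Rw0, w2Rw1, w2Rw2
Branch closes: r and ¬r both at w0.
Every branch closes (one shown): valid in S5.
S4-tableau for the negation ¬(((¬q → r) → □◇(¬q → r)) ∨ □q):
1. ¬(((¬q → r) → □◇(¬q → r)) ∨ □q), w0
2. ¬((¬q → r) → □◇(¬q → r)), w0
3. ¬□q, w0
4. ¬q → r, w0
5. ¬□◇(¬q → r), w0
6. r, w0
7. ¬q, w1
8. ¬◇(¬q → r), w2
9. ¬(¬q → r), w2
10. ¬q, w2
11. ¬r, w2
Accessibility: w0Rw0, w0Rw1, w0Rw2, w1Rw1, w2Rw2
Complete open branch: countermodel on an S4-frame, so not valid in S4, nor in K, T (the same frame is also a K-frame and a T-frame).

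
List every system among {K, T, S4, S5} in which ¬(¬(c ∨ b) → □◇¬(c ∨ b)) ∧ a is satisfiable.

S4-tableau for the formula:
1. ¬(¬(c ∨ b) → □◇¬(c ∨ b)) ∧ a, u
2. ¬(¬(c ∨ b) → □◇¬(c ∨ b)), u
3. a, u
4. ¬(c ∨ b), u
5. ¬□◇¬(c ∨ b), u
6. ¬c, u
7. ¬b, u
8. ¬◇¬(c ∨ b), v
9. c ∨ b, v
10. b, v
Accessibility: uRu, uRv, vRv
Complete open branch: satisfiable in S4, hence also in K, T (this S4-model is also a K-model and a T-model).
S5-tableau for the formula:
1. ¬(¬(c ∨ b) → □◇¬(c ∨ b)) ∧ a, u
2. ¬(¬(c ∨ b) → □◇¬(c ∨ b)), u
3. a, u
4. ¬(c ∨ b), u
5. ¬□◇¬(c ∨ b), u
6. ¬c, u
7. ¬b, u
8. ¬◇¬(c ∨ b), v
9. c ∨ b, u
10. c ∨ b, v
11. b, u
Accessibility: uRu, uRv, vRu, vRv
Branch closes: b and ¬b both at u.
Every branch closes (one shown): unsatisfiable in S5.

K, T, S4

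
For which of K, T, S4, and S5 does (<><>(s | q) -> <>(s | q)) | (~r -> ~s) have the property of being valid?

T, S4, S5

K-tableau for the negation ~((<><>(s | q) -> <>(s | q)) | (~r -> ~s)):
1. ~((<><>(s | q) -> <>(s | q)) | (~r -> ~s)), 0
2. ~(<><>(s | q) -> <>(s | q)), 0   [~|-rule on 1]
3. ~(~r -> ~s), 0   [~|-rule on 1]
4. <><>(s | q), 0   [~->-rule on 2]
5. ~<>(s | q), 0   [~->-rule on 2]
6. ~r, 0   [~->-rule on 3]
7. s, 0   [~->-rule on 3]
8. <>(s | q), 1   [<>-rule on 4: fresh world 1, 0R1]
9. ~(s | q), 1   [~<>-rule on 5 via 0R1]
10. ~s, 1   [~|-rule on 9]
11. ~q, 1   [~|-rule on 9]
12. s | q, 2   [<>-rule on 8: fresh world 2, 1R2]
13. q, 2   [|-rule on 12 (branches; this branch)]
Accessibility: 0R1, 1R2
Complete open branch: countermodel on a K-frame, so not valid in K.
T-tableau for the negation ~((<><>(s | q) -> <>(s | q)) | (~r -> ~s)):
1. ~((<><>(s | q) -> <>(s | q)) | (~r -> ~s)), 0
2. ~(<><>(s | q) -> <>(s | q)), 0   [~|-rule on 1]
3. ~(~r -> ~s), 0   [~|-rule on 1]
4. <><>(s | q), 0   [~->-rule on 2]
5. ~<>(s | q), 0   [~->-rule on 2]
6. ~r, 0   [~->-rule on 3]
7. s, 0   [~->-rule on 3]
8. ~(s | q), 0   [~<>-rule on 5 via 0R0]
9. ~s, 0   [~|-rule on 8]
10. ~q, 0   [~|-rule on 8]
Accessibility: 0R0
Branch closes: s and ~s both at 0.
Every branch closes (one shown): valid in T, hence also in S4, S5 (every theorem of T is a theorem of S4 and S5).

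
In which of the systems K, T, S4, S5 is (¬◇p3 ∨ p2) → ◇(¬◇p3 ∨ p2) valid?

T-tableau for the negation ¬((¬◇p3 ∨ p2) → ◇(¬◇p3 ∨ p2)):
1. ¬((¬◇p3 ∨ p2) → ◇(¬◇p3 ∨ p2)), 0
2. ¬◇p3 ∨ p2, 0
3. ¬◇(¬◇p3 ∨ p2), 0
4. ¬(¬◇p3 ∨ p2), 0
5. ◇p3, 0
6. ¬p2, 0
7. ¬◇p3, 0
8. ¬p3, 0
9. p3, 1
10. ¬(¬◇p3 ∨ p2), 1
11. ◇p3, 1
12. ¬p2, 1
13. ¬p3, 1
Accessibility: 0R0, 0R1, 1R1
Branch closes: p3 and ¬p3 both at 1.
Every branch closes (one shown): valid in T, hence also in S4, S5 (every theorem of T is a theorem of S4 and S5).
K-tableau for the negation ¬((¬◇p3 ∨ p2) → ◇(¬◇p3 ∨ p2)):
1. ¬((¬◇p3 ∨ p2) → ◇(¬◇p3 ∨ p2)), 0
2. ¬◇p3 ∨ p2, 0
3. ¬◇(¬◇p3 ∨ p2), 0
4. p2, 0
Complete open branch: countermodel on a K-frame, so not valid in K.

T, S4, S5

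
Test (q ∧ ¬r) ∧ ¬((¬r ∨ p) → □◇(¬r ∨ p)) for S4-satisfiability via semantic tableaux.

Satisfiable (open branch found)

1. (q ∧ ¬r) ∧ ¬((¬r ∨ p) → □◇(¬r ∨ p)), w0
2. q ∧ ¬r, w0   [∧-rule on 1]
3. ¬((¬r ∨ p) → □◇(¬r ∨ p)), w0   [∧-rule on 1]
4. q, w0   [∧-rule on 2]
5. ¬r, w0   [∧-rule on 2]
6. ¬r ∨ p, w0   [¬→-rule on 3]
7. ¬□◇(¬r ∨ p), w0   [¬→-rule on 3]
8. p, w0   [∨-rule on 6 (branches; this branch)]
9. ¬◇(¬r ∨ p), w1   [¬□-rule on 7: fresh world w1, w0Rw1]
10. ¬(¬r ∨ p), w1   [¬◇-rule on 9 via w1Rw1]
11. r, w1   [¬∨-rule on 10]
12. ¬p, w1   [¬∨-rule on 10]
Accessibility: w0Rw0, w0Rw1, w1Rw1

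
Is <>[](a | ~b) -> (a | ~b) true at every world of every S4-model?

Tableau for the negation ~(<>[](a | ~b) -> (a | ~b)):
1. ~(<>[](a | ~b) -> (a | ~b)), u
2. <>[](a | ~b), u   [~->-rule on 1]
3. ~(a | ~b), u   [~->-rule on 1]
4. ~a, u   [~|-rule on 3]
5. b, u   [~|-rule on 3]
6. [](a | ~b), v   [<>-rule on 2: fresh world v, uRv]
7. a | ~b, v   [[]-rule on 6 via vRv]
8. ~b, v   [|-rule on 7 (branches; this branch)]
Accessibility: uRu, uRv, vRv
The negation has an open branch (countermodel exists).

No, not valid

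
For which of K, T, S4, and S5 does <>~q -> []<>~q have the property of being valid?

S4-tableau for the negation ~(<>~q -> []<>~q):
1. ~(<>~q -> []<>~q), w0
2. <>~q, w0
3. ~[]<>~q, w0
4. ~q, w1
5. ~<>~q, w2
6. q, w2
Accessibility: w0Rw0, w0Rw1, w0Rw2, w1Rw1, w2Rw2
Complete open branch: countermodel on an S4-frame, so not valid in S4, nor in K, T (the same frame is also a K-frame and a T-frame).
S5-tableau for the negation ~(<>~q -> []<>~q):
1. ~(<>~q -> []<>~q), w0
2. <>~q, w0
3. ~[]<>~q, w0
4. ~q, w1
5. ~<>~q, w2
6. q, w0
7. q, w1
Accessibility: w0Rw0, w0Rw1, w0Rw2, w1Rw0, w1Rw1, w1Rw2, w2Rw0, w2Rw1, w2Rw2
Branch closes: q and ~q both at w1.
Every branch closes (one shown): valid in S5.

S5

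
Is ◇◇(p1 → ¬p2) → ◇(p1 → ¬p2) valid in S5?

Valid

Tableau for the negation ¬(◇◇(p1 → ¬p2) → ◇(p1 → ¬p2)):
1. ¬(◇◇(p1 → ¬p2) → ◇(p1 → ¬p2)), w0
2. ◇◇(p1 → ¬p2), w0   [¬→-rule on 1]
3. ¬◇(p1 → ¬p2), w0   [¬→-rule on 1]
4. ¬(p1 → ¬p2), w0   [¬◇-rule on 3 via w0Rw0]
5. p1, w0   [¬→-rule on 4]
6. p2, w0   [¬→-rule on 4]
7. ◇(p1 → ¬p2), w1   [◇-rule on 2: fresh world w1, w0Rw1]
8. ¬(p1 → ¬p2), w1   [¬◇-rule on 3 via w0Rw1]
9. p1, w1   [¬→-rule on 8]
10. p2, w1   [¬→-rule on 8]
11. p1 → ¬p2, w2   [◇-rule on 7: fresh world w2, w1Rw2]
12. ¬(p1 → ¬p2), w2   [¬◇-rule on 3 via w0Rw2]
13. p1, w2   [¬→-rule on 12]
14. p2, w2   [¬→-rule on 12]
15. ¬p2, w2   [→-rule on 11 (branches; this branch)]
Accessibility: w0Rw0, w0Rw1, w0Rw2, w1Rw0, w1Rw1, w1Rw2, w2Rw0, w2Rw1, w2Rw2
Branch closes: p2 and ¬p2 both at w2.
All branches of the negation close; one closing branch shown above.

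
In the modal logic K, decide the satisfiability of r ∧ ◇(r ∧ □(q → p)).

1. r ∧ ◇(r ∧ □(q → p)), 0
2. r, 0   [∧-rule on 1]
3. ◇(r ∧ □(q → p)), 0   [∧-rule on 1]
4. r ∧ □(q → p), 1   [◇-rule on 3: fresh world 1, 0R1]
5. r, 1   [∧-rule on 4]
6. □(q → p), 1   [∧-rule on 4]
Accessibility: 0R1

Satisfiable (open branch found)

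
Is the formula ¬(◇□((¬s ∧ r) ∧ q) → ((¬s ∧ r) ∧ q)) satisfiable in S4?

1. ¬(◇□((¬s ∧ r) ∧ q) → ((¬s ∧ r) ∧ q)), 0
2. ◇□((¬s ∧ r) ∧ q), 0
3. ¬((¬s ∧ r) ∧ q), 0
4. ¬q, 0
5. □((¬s ∧ r) ∧ q), 1
6. (¬s ∧ r) ∧ q, 1
7. ¬s ∧ r, 1
8. q, 1
9. ¬s, 1
10. r, 1
Accessibility: 0R0, 0R1, 1R1

Satisfiable (open branch found)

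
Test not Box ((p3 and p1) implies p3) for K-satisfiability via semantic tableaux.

No, unsatisfiable

1. not Box ((p3 and p1) implies p3), 0
2. not ((p3 and p1) implies p3), 1
3. p3 and p1, 1
4. not p3, 1
5. p3, 1
6. p1, 1
Accessibility: 0R1
Branch closes: p3 and not p3 both at 1.
Every branch closes; the branch above is one of them.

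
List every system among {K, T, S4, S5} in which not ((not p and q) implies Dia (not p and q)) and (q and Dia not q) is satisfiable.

K-tableau for the formula:
1. not ((not p and q) implies Dia (not p and q)) and (q and Dia not q), 0
2. not ((not p and q) implies Dia (not p and q)), 0   [and-rule on 1]
3. q and Dia not q, 0   [and-rule on 1]
4. not p and q, 0   [neg-implies-rule on 2]
5. not Dia (not p and q), 0   [neg-implies-rule on 2]
6. q, 0   [and-rule on 3]
7. Dia not q, 0   [and-rule on 3]
8. not p, 0   [and-rule on 4]
9. not q, 1   [Dia-rule on 7: fresh world 1, 0R1]
10. not (not p and q), 1   [neg-Dia-rule on 5 via 0R1]
Accessibility: 0R1
Complete open branch: satisfiable in K.
T-tableau for the formula:
1. not ((not p and q) implies Dia (not p and q)) and (q and Dia not q), 0
2. not ((not p and q) implies Dia (not p and q)), 0   [and-rule on 1]
3. q and Dia not q, 0   [and-rule on 1]
4. not p and q, 0   [neg-implies-rule on 2]
5. not Dia (not p and q), 0   [neg-implies-rule on 2]
6. q, 0   [and-rule on 3]
7. Dia not q, 0   [and-rule on 3]
8. not p, 0   [and-rule on 4]
9. not (not p and q), 0   [neg-Dia-rule on 5 via 0R0]
10. not q, 0   [neg-and-rule on 9 (branches; this branch)]
Accessibility: 0R0
Branch closes: q and not q both at 0.
Every branch closes (one shown): unsatisfiable in T, hence also in S4, S5 (every S4/S5-frame is a T-frame).

K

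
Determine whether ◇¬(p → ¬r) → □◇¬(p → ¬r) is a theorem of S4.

Not valid

Tableau for the negation ¬(◇¬(p → ¬r) → □◇¬(p → ¬r)):
1. ¬(◇¬(p → ¬r) → □◇¬(p → ¬r)), 0
2. ◇¬(p → ¬r), 0   [¬→-rule on 1]
3. ¬□◇¬(p → ¬r), 0   [¬→-rule on 1]
4. ¬(p → ¬r), 1   [◇-rule on 2: fresh world 1, 0R1]
5. p, 1   [¬→-rule on 4]
6. r, 1   [¬→-rule on 4]
7. ¬◇¬(p → ¬r), 2   [¬□-rule on 3: fresh world 2, 0R2]
8. p → ¬r, 2   [¬◇-rule on 7 via 2R2]
9. ¬r, 2   [→-rule on 8 (branches; this branch)]
Accessibility: 0R0, 0R1, 0R2, 1R1, 2R2
The negation has an open branch (countermodel exists).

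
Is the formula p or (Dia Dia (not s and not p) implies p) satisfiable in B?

Satisfiable

1. p or (Dia Dia (not s and not p) implies p), w0
2. Dia Dia (not s and not p) implies p, w0   [or-rule on 1 (branches; this branch)]
3. p, w0   [implies-rule on 2 (branches; this branch)]
Accessibility: w0Rw0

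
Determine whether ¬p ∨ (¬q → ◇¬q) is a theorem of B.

Tableau for the negation ¬(¬p ∨ (¬q → ◇¬q)):
1. ¬(¬p ∨ (¬q → ◇¬q)), u
2. p, u
3. ¬(¬q → ◇¬q), u
4. ¬q, u
5. ¬◇¬q, u
6. q, u
Accessibility: uRu
Branch closes: q and ¬q both at u.
All branches of the negation close; one closing branch shown above.

Yes, valid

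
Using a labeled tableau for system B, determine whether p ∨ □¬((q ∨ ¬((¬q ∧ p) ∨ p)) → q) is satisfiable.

1. p ∨ □¬((q ∨ ¬((¬q ∧ p) ∨ p)) → q), 0
2. □¬((q ∨ ¬((¬q ∧ p) ∨ p)) → q), 0
3. ¬((q ∨ ¬((¬q ∧ p) ∨ p)) → q), 0
4. q ∨ ¬((¬q ∧ p) ∨ p), 0
5. ¬q, 0
6. ¬((¬q ∧ p) ∨ p), 0
7. ¬(¬q ∧ p), 0
8. ¬p, 0
Accessibility: 0R0

Satisfiable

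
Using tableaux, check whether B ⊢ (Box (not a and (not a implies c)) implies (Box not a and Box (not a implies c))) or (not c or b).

Valid in B

Tableau for the negation not ((Box (not a and (not a implies c)) implies (Box not a and Box (not a implies c))) or (not c or b)):
1. not ((Box (not a and (not a implies c)) implies (Box not a and Box (not a implies c))) or (not c or b)), u
2. not (Box (not a and (not a implies c)) implies (Box not a and Box (not a implies c))), u
3. not (not c or b), u
4. Box (not a and (not a implies c)), u
5. not (Box not a and Box (not a implies c)), u
6. c, u
7. not b, u
8. not a and (not a implies c), u
9. not a, u
10. not a implies c, u
11. not Box (not a implies c), u
12. not (not a implies c), v
13. not a, v
14. not c, v
15. not a and (not a implies c), v
16. not a implies c, v
17. c, v
Accessibility: uRu, uRv, vRu, vRv
Branch closes: c and not c both at v.
All branches of the negation close; one closing branch shown above.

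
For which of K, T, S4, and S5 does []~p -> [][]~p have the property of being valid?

S4, S5

T-tableau for the negation ~([]~p -> [][]~p):
1. ~([]~p -> [][]~p), u
2. []~p, u
3. ~[][]~p, u
4. ~p, u
5. ~[]~p, v
6. ~p, v
7. p, w
Accessibility: uRu, uRv, vRv, vRw, wRw
Complete open branch: countermodel on a T-frame, so not valid in T, nor in K (the same frame is also a K-frame).
S4-tableau for the negation ~([]~p -> [][]~p):
1. ~([]~p -> [][]~p), u
2. []~p, u
3. ~[][]~p, u
4. ~p, u
5. ~[]~p, v
6. ~p, v
7. p, w
8. ~p, w
Accessibility: uRu, uRv, uRw, vRv, vRw, wRw
Branch closes: p and ~p both at w.
Every branch closes (one shown): valid in S4, hence also in S5 (every theorem of S4 is a theorem of S5).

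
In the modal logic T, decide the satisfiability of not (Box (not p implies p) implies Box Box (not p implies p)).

1. not (Box (not p implies p) implies Box Box (not p implies p)), 0
2. Box (not p implies p), 0
3. not Box Box (not p implies p), 0
4. not p implies p, 0
5. p, 0
6. not Box (not p implies p), 1
7. not p implies p, 1
8. p, 1
9. not (not p implies p), 2
10. not p, 2
Accessibility: 0R0, 0R1, 1R1, 1R2, 2R2

Satisfiable (open branch found)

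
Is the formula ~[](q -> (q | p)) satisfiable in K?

1. ~[](q -> (q | p)), w0
2. ~(q -> (q | p)), w1
3. q, w1
4. ~(q | p), w1
5. ~q, w1
6. ~p, w1
Accessibility: w0Rw1
Branch closes: q and ~q both at w1.
Every branch closes; the branch above is one of them.

Unsatisfiable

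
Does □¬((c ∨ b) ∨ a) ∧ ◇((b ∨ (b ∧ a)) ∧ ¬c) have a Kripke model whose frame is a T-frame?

1. □¬((c ∨ b) ∨ a) ∧ ◇((b ∨ (b ∧ a)) ∧ ¬c), 0
2. □¬((c ∨ b) ∨ a), 0
3. ◇((b ∨ (b ∧ a)) ∧ ¬c), 0
4. ¬((c ∨ b) ∨ a), 0
5. ¬(c ∨ b), 0
6. ¬a, 0
7. ¬c, 0
8. ¬b, 0
9. (b ∨ (b ∧ a)) ∧ ¬c, 1
10. b ∨ (b ∧ a), 1
11. ¬c, 1
12. ¬((c ∨ b) ∨ a), 1
13. ¬(c ∨ b), 1
14. ¬a, 1
15. ¬b, 1
16. b ∧ a, 1
17. b, 1
18. a, 1
Accessibility: 0R0, 0R1, 1R1
Branch closes: b and ¬b both at 1.
All branches of the tableau close; one closing branch shown above.

Unsatisfiable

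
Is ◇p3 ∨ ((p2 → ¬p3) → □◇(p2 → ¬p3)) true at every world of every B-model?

Tableau for the negation ¬(◇p3 ∨ ((p2 → ¬p3) → □◇(p2 → ¬p3))):
1. ¬(◇p3 ∨ ((p2 → ¬p3) → □◇(p2 → ¬p3))), 0
2. ¬◇p3, 0   [¬∨-rule on 1]
3. ¬((p2 → ¬p3) → □◇(p2 → ¬p3)), 0   [¬∨-rule on 1]
4. p2 → ¬p3, 0   [¬→-rule on 3]
5. ¬□◇(p2 → ¬p3), 0   [¬→-rule on 3]
6. ¬p3, 0   [¬◇-rule on 2 via 0R0]
7. ¬◇(p2 → ¬p3), 1   [¬□-rule on 5: fresh world 1, 0R1]
8. ¬p3, 1   [¬◇-rule on 2 via 0R1]
9. ¬(p2 → ¬p3), 0   [¬◇-rule on 7 via 1R0]
10. p2, 0   [¬→-rule on 9]
11. p3, 0   [¬→-rule on 9]
Accessibility: 0R0, 0R1, 1R0, 1R1
Branch closes: p3 and ¬p3 both at 0.
Every branch of the negation's tableau closes; the branch above is one of them.

Valid in B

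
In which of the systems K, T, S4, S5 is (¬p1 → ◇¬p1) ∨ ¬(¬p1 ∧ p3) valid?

K-tableau for the negation ¬((¬p1 → ◇¬p1) ∨ ¬(¬p1 ∧ p3)):
1. ¬((¬p1 → ◇¬p1) ∨ ¬(¬p1 ∧ p3)), 0
2. ¬(¬p1 → ◇¬p1), 0   [¬∨-rule on 1]
3. ¬p1 ∧ p3, 0   [¬∨-rule on 1]
4. ¬p1, 0   [¬→-rule on 2]
5. ¬◇¬p1, 0   [¬→-rule on 2]
6. p3, 0   [∧-rule on 3]
Complete open branch: countermodel on a K-frame, so not valid in K.
T-tableau for the negation ¬((¬p1 → ◇¬p1) ∨ ¬(¬p1 ∧ p3)):
1. ¬((¬p1 → ◇¬p1) ∨ ¬(¬p1 ∧ p3)), 0
2. ¬(¬p1 → ◇¬p1), 0   [¬∨-rule on 1]
3. ¬p1 ∧ p3, 0   [¬∨-rule on 1]
4. ¬p1, 0   [¬→-rule on 2]
5. ¬◇¬p1, 0   [¬→-rule on 2]
6. p3, 0   [∧-rule on 3]
7. p1, 0   [¬◇-rule on 5 via 0R0]
Accessibility: 0R0
Branch closes: p1 and ¬p1 both at 0.
Every branch closes (one shown): valid in T, hence also in S4, S5 (every theorem of T is a theorem of S4 and S5).

T, S4, S5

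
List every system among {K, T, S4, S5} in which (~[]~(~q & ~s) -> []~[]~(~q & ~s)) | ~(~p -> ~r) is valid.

S5

S4-tableau for the negation ~((~[]~(~q & ~s) -> []~[]~(~q & ~s)) | ~(~p -> ~r)):
1. ~((~[]~(~q & ~s) -> []~[]~(~q & ~s)) | ~(~p -> ~r)), u
2. ~(~[]~(~q & ~s) -> []~[]~(~q & ~s)), u
3. ~p -> ~r, u
4. ~[]~(~q & ~s), u
5. ~[]~[]~(~q & ~s), u
6. ~r, u
7. ~q & ~s, v
8. ~q, v
9. ~s, v
10. []~(~q & ~s), w
11. ~(~q & ~s), w
12. s, w
Accessibility: uRu, uRv, uRw, vRv, wRw
Complete open branch: countermodel on an S4-frame, so not valid in S4, nor in K, T (the same frame is also a K-frame and a T-frame).
S5-tableau for the negation ~((~[]~(~q & ~s) -> []~[]~(~q & ~s)) | ~(~p -> ~r)):
1. ~((~[]~(~q & ~s) -> []~[]~(~q & ~s)) | ~(~p -> ~r)), u
2. ~(~[]~(~q & ~s) -> []~[]~(~q & ~s)), u
3. ~p -> ~r, u
4. ~[]~(~q & ~s), u
5. ~[]~[]~(~q & ~s), u
6. ~r, u
7. ~q & ~s, v
8. ~q, v
9. ~s, v
10. []~(~q & ~s), w
11. ~(~q & ~s), u
12. ~(~q & ~s), v
13. ~(~q & ~s), w
14. s, u
15. s, v
Accessibility: uRu, uRv, uRw, vRu, vRv, vRw, wRu, wRv, wRw
Branch closes: s and ~s both at v.
Every branch closes (one shown): valid in S5.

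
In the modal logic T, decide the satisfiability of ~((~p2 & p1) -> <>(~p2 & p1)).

Unsatisfiable

1. ~((~p2 & p1) -> <>(~p2 & p1)), u
2. ~p2 & p1, u
3. ~<>(~p2 & p1), u
4. ~p2, u
5. p1, u
6. ~(~p2 & p1), u
7. ~p1, u
Accessibility: uRu
Branch closes: p1 and ~p1 both at u.
(One branch shown.) All branches close.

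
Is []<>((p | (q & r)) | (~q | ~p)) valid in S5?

Tableau for the negation ~[]<>((p | (q & r)) | (~q | ~p)):
1. ~[]<>((p | (q & r)) | (~q | ~p)), 0
2. ~<>((p | (q & r)) | (~q | ~p)), 1   [~[]-rule on 1: fresh world 1, 0R1]
3. ~((p | (q & r)) | (~q | ~p)), 0   [~<>-rule on 2 via 1R0]
4. ~(p | (q & r)), 0   [~|-rule on 3]
5. ~(~q | ~p), 0   [~|-rule on 3]
6. ~p, 0   [~|-rule on 4]
7. ~(q & r), 0   [~|-rule on 4]
8. q, 0   [~|-rule on 5]
9. p, 0   [~|-rule on 5]
Accessibility: 0R0, 0R1, 1R0, 1R1
Branch closes: p and ~p both at 0.
Every branch of the negation's tableau closes; the branch above is one of them.

Valid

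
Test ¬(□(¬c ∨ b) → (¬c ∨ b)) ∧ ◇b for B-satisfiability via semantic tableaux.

1. ¬(□(¬c ∨ b) → (¬c ∨ b)) ∧ ◇b, 0
2. ¬(□(¬c ∨ b) → (¬c ∨ b)), 0
3. ◇b, 0
4. □(¬c ∨ b), 0
5. ¬(¬c ∨ b), 0
6. c, 0
7. ¬b, 0
8. ¬c ∨ b, 0
9. b, 0
Accessibility: 0R0
Branch closes: b and ¬b both at 0.
(One branch shown.) All branches close.

No, unsatisfiable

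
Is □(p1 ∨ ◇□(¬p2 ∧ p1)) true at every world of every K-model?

Tableau for the negation ¬□(p1 ∨ ◇□(¬p2 ∧ p1)):
1. ¬□(p1 ∨ ◇□(¬p2 ∧ p1)), u
2. ¬(p1 ∨ ◇□(¬p2 ∧ p1)), v
3. ¬p1, v
4. ¬◇□(¬p2 ∧ p1), v
Accessibility: uRv
The negation has an open branch (countermodel exists).

Invalid (countermodel exists)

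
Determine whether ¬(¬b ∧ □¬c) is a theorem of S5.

Not valid

Tableau for the negation ¬b ∧ □¬c:
1. ¬b ∧ □¬c, 0
2. ¬b, 0
3. □¬c, 0
4. ¬c, 0
Accessibility: 0R0
The negation has an open branch (countermodel exists).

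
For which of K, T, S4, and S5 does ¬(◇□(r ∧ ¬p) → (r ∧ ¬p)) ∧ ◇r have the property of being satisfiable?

K, T, S4

S5-tableau for the formula:
1. ¬(◇□(r ∧ ¬p) → (r ∧ ¬p)) ∧ ◇r, w0
2. ¬(◇□(r ∧ ¬p) → (r ∧ ¬p)), w0
3. ◇r, w0
4. ◇□(r ∧ ¬p), w0
5. ¬(r ∧ ¬p), w0
6. p, w0
7. r, w1
8. □(r ∧ ¬p), w2
9. r ∧ ¬p, w0
10. r, w0
11. ¬p, w0
Accessibility: w0Rw0, w0Rw1, w0Rw2, w1Rw0, w1Rw1, w1Rw2, w2Rw0, w2Rw1, w2Rw2
Branch closes: p and ¬p both at w0.
Every branch closes (one shown): unsatisfiable in S5.
S4-tableau for the formula:
1. ¬(◇□(r ∧ ¬p) → (r ∧ ¬p)) ∧ ◇r, w0
2. ¬(◇□(r ∧ ¬p) → (r ∧ ¬p)), w0
3. ◇r, w0
4. ◇□(r ∧ ¬p), w0
5. ¬(r ∧ ¬p), w0
6. p, w0
7. r, w1
8. □(r ∧ ¬p), w2
9. r ∧ ¬p, w2
10. r, w2
11. ¬p, w2
Accessibility: w0Rw0, w0Rw1, w0Rw2, w1Rw1, w2Rw2
Complete open branch: satisfiable in S4, hence also in K, T (this S4-model is also a K-model and a T-model).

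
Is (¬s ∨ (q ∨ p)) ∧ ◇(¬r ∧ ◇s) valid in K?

Invalid (countermodel exists)

Tableau for the negation ¬((¬s ∨ (q ∨ p)) ∧ ◇(¬r ∧ ◇s)):
1. ¬((¬s ∨ (q ∨ p)) ∧ ◇(¬r ∧ ◇s)), 0
2. ¬◇(¬r ∧ ◇s), 0   [¬∧-rule on 1 (branches; this branch)]
The negation has an open branch (countermodel exists).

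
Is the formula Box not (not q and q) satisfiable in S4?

Satisfiable (open branch found)

1. Box not (not q and q), u
2. not (not q and q), u
3. not q, u
Accessibility: uRu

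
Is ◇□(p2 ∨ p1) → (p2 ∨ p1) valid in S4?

Tableau for the negation ¬(◇□(p2 ∨ p1) → (p2 ∨ p1)):
1. ¬(◇□(p2 ∨ p1) → (p2 ∨ p1)), u
2. ◇□(p2 ∨ p1), u
3. ¬(p2 ∨ p1), u
4. ¬p2, u
5. ¬p1, u
6. □(p2 ∨ p1), v
7. p2 ∨ p1, v
8. p1, v
Accessibility: uRu, uRv, vRv
The negation has an open branch (countermodel exists).

Invalid (countermodel exists)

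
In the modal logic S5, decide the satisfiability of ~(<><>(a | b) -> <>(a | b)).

Unsatisfiable

1. ~(<><>(a | b) -> <>(a | b)), w0
2. <><>(a | b), w0   [~->-rule on 1]
3. ~<>(a | b), w0   [~->-rule on 1]
4. ~(a | b), w0   [~<>-rule on 3 via w0Rw0]
5. ~a, w0   [~|-rule on 4]
6. ~b, w0   [~|-rule on 4]
7. <>(a | b), w1   [<>-rule on 2: fresh world w1, w0Rw1]
8. ~(a | b), w1   [~<>-rule on 3 via w0Rw1]
9. ~a, w1   [~|-rule on 8]
10. ~b, w1   [~|-rule on 8]
11. a | b, w2   [<>-rule on 7: fresh world w2, w1Rw2]
12. ~(a | b), w2   [~<>-rule on 3 via w0Rw2]
13. ~a, w2   [~|-rule on 12]
14. ~b, w2   [~|-rule on 12]
15. b, w2   [|-rule on 11 (branches; this branch)]
Accessibility: w0Rw0, w0Rw1, w0Rw2, w1Rw0, w1Rw1, w1Rw2, w2Rw0, w2Rw1, w2Rw2
Branch closes: b and ~b both at w2.
(One branch shown.) All branches close.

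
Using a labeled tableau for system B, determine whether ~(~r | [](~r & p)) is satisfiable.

1. ~(~r | [](~r & p)), w0
2. r, w0
3. ~[](~r & p), w0
4. ~(~r & p), w1
5. ~p, w1
Accessibility: w0Rw0, w0Rw1, w1Rw0, w1Rw1

Satisfiable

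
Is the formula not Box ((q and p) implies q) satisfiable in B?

Unsatisfiable

1. not Box ((q and p) implies q), 0
2. not ((q and p) implies q), 1
3. q and p, 1
4. not q, 1
5. q, 1
6. p, 1
Accessibility: 0R0, 0R1, 1R0, 1R1
Branch closes: q and not q both at 1.
All branches of the tableau close; one closing branch shown above.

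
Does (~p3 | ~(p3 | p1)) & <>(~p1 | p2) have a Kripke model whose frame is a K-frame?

1. (~p3 | ~(p3 | p1)) & <>(~p1 | p2), u
2. ~p3 | ~(p3 | p1), u
3. <>(~p1 | p2), u
4. ~(p3 | p1), u
5. ~p3, u
6. ~p1, u
7. ~p1 | p2, v
8. p2, v
Accessibility: uRv

Satisfiable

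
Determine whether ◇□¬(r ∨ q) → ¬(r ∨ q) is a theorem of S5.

Tableau for the negation ¬(◇□¬(r ∨ q) → ¬(r ∨ q)):
1. ¬(◇□¬(r ∨ q) → ¬(r ∨ q)), 0
2. ◇□¬(r ∨ q), 0
3. r ∨ q, 0
4. q, 0
5. □¬(r ∨ q), 1
6. ¬(r ∨ q), 0
7. ¬r, 0
8. ¬q, 0
Accessibility: 0R0, 0R1, 1R0, 1R1
Branch closes: q and ¬q both at 0.
All branches of the negation close; one closing branch shown above.

Yes, valid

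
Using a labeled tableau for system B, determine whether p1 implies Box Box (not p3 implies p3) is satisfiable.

1. p1 implies Box Box (not p3 implies p3), w0
2. Box Box (not p3 implies p3), w0
3. Box (not p3 implies p3), w0
4. not p3 implies p3, w0
5. p3, w0
Accessibility: w0Rw0

Satisfiable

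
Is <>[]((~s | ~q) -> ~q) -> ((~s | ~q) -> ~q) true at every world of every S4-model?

Invalid (countermodel exists)

Tableau for the negation ~(<>[]((~s | ~q) -> ~q) -> ((~s | ~q) -> ~q)):
1. ~(<>[]((~s | ~q) -> ~q) -> ((~s | ~q) -> ~q)), 0
2. <>[]((~s | ~q) -> ~q), 0
3. ~((~s | ~q) -> ~q), 0
4. ~s | ~q, 0
5. q, 0
6. ~s, 0
7. []((~s | ~q) -> ~q), 1
8. (~s | ~q) -> ~q, 1
9. ~q, 1
Accessibility: 0R0, 0R1, 1R1
The negation has an open branch (countermodel exists).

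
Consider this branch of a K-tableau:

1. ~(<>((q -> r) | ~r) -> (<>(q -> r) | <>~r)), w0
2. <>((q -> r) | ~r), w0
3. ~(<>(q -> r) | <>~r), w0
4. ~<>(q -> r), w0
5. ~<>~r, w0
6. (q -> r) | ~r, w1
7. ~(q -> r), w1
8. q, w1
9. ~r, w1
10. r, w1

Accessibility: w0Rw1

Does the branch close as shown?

Closed

Both r and ~r appear at w1.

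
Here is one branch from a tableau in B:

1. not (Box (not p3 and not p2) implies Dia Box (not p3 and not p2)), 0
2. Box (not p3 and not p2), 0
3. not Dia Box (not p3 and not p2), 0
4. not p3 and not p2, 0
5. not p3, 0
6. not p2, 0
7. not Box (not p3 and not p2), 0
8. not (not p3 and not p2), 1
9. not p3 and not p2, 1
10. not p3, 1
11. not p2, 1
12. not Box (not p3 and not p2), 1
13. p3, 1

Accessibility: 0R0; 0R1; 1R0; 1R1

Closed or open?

Closed

Both p3 and not p3 appear at 1.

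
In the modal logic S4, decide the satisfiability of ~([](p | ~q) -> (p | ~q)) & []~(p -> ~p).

1. ~([](p | ~q) -> (p | ~q)) & []~(p -> ~p), w0
2. ~([](p | ~q) -> (p | ~q)), w0   [&-rule on 1]
3. []~(p -> ~p), w0   [&-rule on 1]
4. [](p | ~q), w0   [~->-rule on 2]
5. ~(p | ~q), w0   [~->-rule on 2]
6. ~p, w0   [~|-rule on 5]
7. q, w0   [~|-rule on 5]
8. ~(p -> ~p), w0   [[]-rule on 3 via w0Rw0]
9. p, w0   [~->-rule on 8]
Accessibility: w0Rw0
Branch closes: p and ~p both at w0.
All branches of the tableau close; one closing branch shown above.

Unsatisfiable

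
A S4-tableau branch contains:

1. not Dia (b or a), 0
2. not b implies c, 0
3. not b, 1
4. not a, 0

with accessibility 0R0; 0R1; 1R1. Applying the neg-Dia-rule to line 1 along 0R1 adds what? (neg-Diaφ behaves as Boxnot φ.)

neg-Diaφ behaves as Boxnot φ: propagate the negated body to each accessible world.

not (b or a), 1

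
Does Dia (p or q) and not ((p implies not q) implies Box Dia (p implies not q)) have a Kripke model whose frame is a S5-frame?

Unsatisfiable (every branch closes)

1. Dia (p or q) and not ((p implies not q) implies Box Dia (p implies not q)), 0
2. Dia (p or q), 0   [and-rule on 1]
3. not ((p implies not q) implies Box Dia (p implies not q)), 0   [and-rule on 1]
4. p implies not q, 0   [neg-implies-rule on 3]
5. not Box Dia (p implies not q), 0   [neg-implies-rule on 3]
6. not q, 0   [implies-rule on 4 (branches; this branch)]
7. p or q, 1   [Dia-rule on 2: fresh world 1, 0R1]
8. q, 1   [or-rule on 7 (branches; this branch)]
9. not Dia (p implies not q), 2   [neg-Box-rule on 5: fresh world 2, 0R2]
10. not (p implies not q), 0   [neg-Dia-rule on 9 via 2R0]
11. p, 0   [neg-implies-rule on 10]
12. q, 0   [neg-implies-rule on 10]
Accessibility: 0R0, 0R1, 0R2, 1R0, 1R1, 1R2, 2R0, 2R1, 2R2
Branch closes: q and not q both at 0.
(One branch shown.) All branches close.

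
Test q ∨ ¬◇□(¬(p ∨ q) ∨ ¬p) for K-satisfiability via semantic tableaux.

1. q ∨ ¬◇□(¬(p ∨ q) ∨ ¬p), w0
2. ¬◇□(¬(p ∨ q) ∨ ¬p), w0

Satisfiable (open branch found)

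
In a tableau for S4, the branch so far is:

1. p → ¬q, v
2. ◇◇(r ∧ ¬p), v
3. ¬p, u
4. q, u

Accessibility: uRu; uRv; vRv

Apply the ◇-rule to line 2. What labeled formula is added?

a fresh world w with vRw, and ◇(r ∧ ¬p) at w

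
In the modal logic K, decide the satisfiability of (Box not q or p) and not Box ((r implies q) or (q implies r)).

1. (Box not q or p) and not Box ((r implies q) or (q implies r)), u
2. Box not q or p, u   [and-rule on 1]
3. not Box ((r implies q) or (q implies r)), u   [and-rule on 1]
4. p, u   [or-rule on 2 (branches; this branch)]
5. not ((r implies q) or (q implies r)), v   [neg-Box-rule on 3: fresh world v, uRv]
6. not (r implies q), v   [neg-or-rule on 5]
7. not (q implies r), v   [neg-or-rule on 5]
8. r, v   [neg-implies-rule on 6]
9. not q, v   [neg-implies-rule on 6]
10. q, v   [neg-implies-rule on 7]
11. not r, v   [neg-implies-rule on 7]
Accessibility: uRv
Branch closes: q and not q both at v.
(One branch shown.) All branches close.

No, unsatisfiable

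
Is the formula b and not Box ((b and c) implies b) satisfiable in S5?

No, unsatisfiable

1. b and not Box ((b and c) implies b), w0
2. b, w0   [and-rule on 1]
3. not Box ((b and c) implies b), w0   [and-rule on 1]
4. not ((b and c) implies b), w1   [neg-Box-rule on 3: fresh world w1, w0Rw1]
5. b and c, w1   [neg-implies-rule on 4]
6. not b, w1   [neg-implies-rule on 4]
7. b, w1   [and-rule on 5]
8. c, w1   [and-rule on 5]
Accessibility: w0Rw0, w0Rw1, w1Rw0, w1Rw1
Branch closes: b and not b both at w1.
Every branch closes; the branch above is one of them.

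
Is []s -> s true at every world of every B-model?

Valid

Tableau for the negation ~([]s -> s):
1. ~([]s -> s), 0
2. []s, 0
3. ~s, 0
4. s, 0
Accessibility: 0R0
Branch closes: s and ~s both at 0.
All branches of the negation close; one closing branch shown above.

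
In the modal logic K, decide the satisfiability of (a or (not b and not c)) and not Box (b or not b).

1. (a or (not b and not c)) and not Box (b or not b), w0
2. a or (not b and not c), w0
3. not Box (b or not b), w0
4. not b and not c, w0
5. not b, w0
6. not c, w0
7. not (b or not b), w1
8. not b, w1
9. b, w1
Accessibility: w0Rw1
Branch closes: b and not b both at w1.
(One branch shown.) All branches close.

Unsatisfiable (every branch closes)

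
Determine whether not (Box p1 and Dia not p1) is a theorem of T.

Yes, valid

Tableau for the negation Box p1 and Dia not p1:
1. Box p1 and Dia not p1, u
2. Box p1, u
3. Dia not p1, u
4. p1, u
5. not p1, v
6. p1, v
Accessibility: uRu, uRv, vRv
Branch closes: p1 and not p1 both at v.
All branches of the negation close; one closing branch shown above.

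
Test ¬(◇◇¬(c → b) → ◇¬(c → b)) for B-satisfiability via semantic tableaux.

Satisfiable

1. ¬(◇◇¬(c → b) → ◇¬(c → b)), u
2. ◇◇¬(c → b), u
3. ¬◇¬(c → b), u
4. c → b, u
5. b, u
6. ◇¬(c → b), v
7. c → b, v
8. b, v
9. ¬(c → b), w
10. c, w
11. ¬b, w
Accessibility: uRu, uRv, vRu, vRv, vRw, wRv, wRw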